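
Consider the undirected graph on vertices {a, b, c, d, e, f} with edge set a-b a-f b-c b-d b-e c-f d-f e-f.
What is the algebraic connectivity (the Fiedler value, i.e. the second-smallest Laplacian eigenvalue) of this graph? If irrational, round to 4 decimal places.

Each diagonal entry of L is the vertex degree and each off-diagonal entry is -1 where an edge is present, 0 otherwise; in the order [a, b, c, d, e, f] the diagonal is [2, 4, 2, 2, 2, 4]. Computing the eigenvalues of L and sorting gives [0, 2, 2, 2, 4, 6]. The Fiedler value lambda_2 = 2 is strictly positive, so the graph is connected.

2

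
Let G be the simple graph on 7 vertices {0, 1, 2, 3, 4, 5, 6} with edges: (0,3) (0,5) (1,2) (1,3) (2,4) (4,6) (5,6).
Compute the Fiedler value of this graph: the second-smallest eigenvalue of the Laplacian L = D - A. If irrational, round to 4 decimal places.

0.7530

Reading degrees in the order [0, 1, 2, 3, 4, 5, 6] gives [2, 2, 2, 2, 2, 2, 2]; set D = diag(2, 2, 2, 2, 2, 2, 2) and form L = D - A. Computing the eigenvalues of L and sorting gives [0, 0.7530, 0.7530, 2.4450, 2.4450, 3.8019, 3.8019]. The Fiedler value lambda_2 = 0.7530 is strictly positive, so the graph is connected. There is one zero in the spectrum, matching the 1 component.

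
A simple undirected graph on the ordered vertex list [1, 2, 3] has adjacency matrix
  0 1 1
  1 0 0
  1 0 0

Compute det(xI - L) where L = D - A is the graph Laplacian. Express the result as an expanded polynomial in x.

With the vertex order [1, 2, 3], the degrees are [2, 1, 1], giving D = diag(2, 1, 1) and L = D - A. L has integer entries, so p(x) = det(xI - L) has integer coefficients. Expanding the determinant yields x^3 - 4x^2 + 3x. The constant term is 0 because L is singular (the all-ones vector lies in its kernel). By the matrix-tree theorem the graph has (1/3) * product of the nonzero eigenvalues = 1 spanning tree.

x^3 - 4x^2 + 3x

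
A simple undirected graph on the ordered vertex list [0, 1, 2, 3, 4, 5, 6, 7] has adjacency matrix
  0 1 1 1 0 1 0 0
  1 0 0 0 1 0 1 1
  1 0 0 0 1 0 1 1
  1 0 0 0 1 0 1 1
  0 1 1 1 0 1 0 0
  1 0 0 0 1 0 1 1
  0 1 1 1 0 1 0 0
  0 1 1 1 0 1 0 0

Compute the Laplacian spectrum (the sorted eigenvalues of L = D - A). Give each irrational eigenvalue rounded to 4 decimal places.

With the vertex order [0, 1, 2, 3, 4, 5, 6, 7], the degrees are [4, 4, 4, 4, 4, 4, 4, 4], giving D = diag(4, 4, 4, 4, 4, 4, 4, 4) and L = D - A. Since every row of L sums to 0, the all-ones vector is in the kernel and 0 is an eigenvalue. The eigenvalues sum to 32, which equals trace(L) = 2|E|. There is one zero in the spectrum, matching the 1 component.

[0, 4, 4, 4, 4, 4, 4, 8]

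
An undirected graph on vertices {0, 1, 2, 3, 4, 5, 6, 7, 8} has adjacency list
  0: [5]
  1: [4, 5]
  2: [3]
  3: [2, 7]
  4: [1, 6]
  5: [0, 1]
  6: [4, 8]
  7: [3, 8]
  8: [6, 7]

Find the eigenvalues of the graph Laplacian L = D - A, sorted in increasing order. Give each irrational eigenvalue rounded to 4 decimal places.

Reading degrees in the order [0, 1, 2, 3, 4, 5, 6, 7, 8] gives [1, 2, 1, 2, 2, 2, 2, 2, 2]; set D = diag(1, 2, 1, 2, 2, 2, 2, 2, 2) and form L = D - A. L is symmetric positive semidefinite, so every eigenvalue is real and nonnegative.

[0, 0.1206, 0.4679, 1, 1.6527, 2.3473, 3, 3.5321, 3.8794]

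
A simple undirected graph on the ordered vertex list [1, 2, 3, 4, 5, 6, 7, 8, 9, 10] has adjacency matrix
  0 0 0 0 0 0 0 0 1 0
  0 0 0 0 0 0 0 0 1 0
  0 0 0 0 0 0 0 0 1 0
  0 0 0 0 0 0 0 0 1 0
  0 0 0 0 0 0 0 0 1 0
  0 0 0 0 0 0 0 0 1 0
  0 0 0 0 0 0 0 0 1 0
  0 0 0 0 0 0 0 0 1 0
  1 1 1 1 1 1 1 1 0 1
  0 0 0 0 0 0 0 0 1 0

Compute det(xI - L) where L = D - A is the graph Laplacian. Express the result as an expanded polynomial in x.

Reading degrees in the order [1, 2, 3, 4, 5, 6, 7, 8, 9, 10] gives [1, 1, 1, 1, 1, 1, 1, 1, 9, 1]; set D = diag(1, 1, 1, 1, 1, 1, 1, 1, 9, 1) and form L = D - A. L has integer entries, so p(x) = det(xI - L) has integer coefficients. Expanding the determinant yields x^10 - 18x^9 + 108x^8 - 336x^7 + 630x^6 - 756x^5 + 588x^4 - 288x^3 + 81x^2 - 10x. Since p(0) = det(-L) = 0, x divides p(x).

x^10 - 18x^9 + 108x^8 - 336x^7 + 630x^6 - 756x^5 + 588x^4 - 288x^3 + 81x^2 - 10x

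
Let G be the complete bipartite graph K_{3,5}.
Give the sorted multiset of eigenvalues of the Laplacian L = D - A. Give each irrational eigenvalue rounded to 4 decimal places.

The graph has 8 vertices and degree multiset [5, 5, 5, 3, 3, 3, 3, 3]; D is the diagonal matrix of degrees and L = D - A. Since every row of L sums to 0, the all-ones vector is in the kernel and 0 is an eigenvalue.

[0, 3, 3, 3, 3, 5, 5, 8]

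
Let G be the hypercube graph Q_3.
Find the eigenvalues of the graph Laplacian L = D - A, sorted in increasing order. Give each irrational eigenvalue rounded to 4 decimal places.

The graph has 8 vertices and degree multiset [3, 3, 3, 3, 3, 3, 3, 3]; D is the diagonal matrix of degrees and L = D - A. The multiplicity of 0 as a Laplacian eigenvalue equals the number of connected components. The single zero eigenvalue shows the graph is connected.

[0, 2, 2, 2, 4, 4, 4, 6]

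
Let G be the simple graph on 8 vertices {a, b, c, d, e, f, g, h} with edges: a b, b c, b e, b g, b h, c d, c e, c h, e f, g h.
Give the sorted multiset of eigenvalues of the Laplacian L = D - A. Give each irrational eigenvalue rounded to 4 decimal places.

[0, 0.6643, 0.7639, 1.1482, 2.5654, 3.5135, 5.2361, 6.1086]

Reading degrees in the order [a, b, c, d, e, f, g, h] gives [1, 5, 4, 1, 3, 1, 2, 3]; set D = diag(1, 5, 4, 1, 3, 1, 2, 3) and form L = D - A. Since every row of L sums to 0, the all-ones vector is in the kernel and 0 is an eigenvalue. There is one zero in the spectrum, matching the 1 component. By the matrix-tree theorem the graph has (1/8) * product of the nonzero eigenvalues = 21 spanning trees.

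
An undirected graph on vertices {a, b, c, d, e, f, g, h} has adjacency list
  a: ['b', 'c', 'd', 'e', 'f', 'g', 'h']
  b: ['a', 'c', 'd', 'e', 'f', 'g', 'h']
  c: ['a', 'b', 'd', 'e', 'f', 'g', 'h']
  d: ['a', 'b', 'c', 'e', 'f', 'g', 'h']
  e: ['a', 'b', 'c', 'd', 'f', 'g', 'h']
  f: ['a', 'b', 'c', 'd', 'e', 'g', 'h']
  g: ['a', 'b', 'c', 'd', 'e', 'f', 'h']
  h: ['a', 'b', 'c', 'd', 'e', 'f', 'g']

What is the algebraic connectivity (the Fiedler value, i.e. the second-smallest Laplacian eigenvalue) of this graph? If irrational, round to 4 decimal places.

Each diagonal entry of L is the vertex degree and each off-diagonal entry is -1 where an edge is present, 0 otherwise; in the order [a, b, c, d, e, f, g, h] the diagonal is [7, 7, 7, 7, 7, 7, 7, 7]. Computing the eigenvalues of L and sorting gives [0, 8, 8, 8, 8, 8, 8, 8]. The Fiedler value lambda_2 = 8 is strictly positive, so the graph is connected. The eigenvalues sum to 56, which equals trace(L) = 2|E|.

8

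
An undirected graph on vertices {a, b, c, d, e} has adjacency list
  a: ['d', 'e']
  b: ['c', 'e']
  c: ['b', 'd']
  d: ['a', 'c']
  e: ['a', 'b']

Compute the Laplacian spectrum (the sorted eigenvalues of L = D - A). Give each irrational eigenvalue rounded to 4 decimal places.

Reading degrees in the order [a, b, c, d, e] gives [2, 2, 2, 2, 2]; set D = diag(2, 2, 2, 2, 2) and form L = D - A. Since every row of L sums to 0, the all-ones vector is in the kernel and 0 is an eigenvalue. The single zero eigenvalue shows the graph is connected. The largest eigenvalue, 3.6180, is at most the vertex count 5.

[0, 1.3820, 1.3820, 3.6180, 3.6180]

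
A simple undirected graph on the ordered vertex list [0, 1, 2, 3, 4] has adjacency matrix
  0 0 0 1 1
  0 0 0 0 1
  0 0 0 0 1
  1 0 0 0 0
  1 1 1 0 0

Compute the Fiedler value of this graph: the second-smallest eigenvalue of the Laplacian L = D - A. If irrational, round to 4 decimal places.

0.5188

Reading degrees in the order [0, 1, 2, 3, 4] gives [2, 1, 1, 1, 3]; set D = diag(2, 1, 1, 1, 3) and form L = D - A. Computing the eigenvalues of L and sorting gives [0, 0.5188, 1, 2.3111, 4.1701]. The Fiedler value lambda_2 = 0.5188 is strictly positive, so the graph is connected. By the matrix-tree theorem the graph has (1/5) * product of the nonzero eigenvalues = 1 spanning tree. The eigenvalues sum to 8, which equals trace(L) = 2|E|.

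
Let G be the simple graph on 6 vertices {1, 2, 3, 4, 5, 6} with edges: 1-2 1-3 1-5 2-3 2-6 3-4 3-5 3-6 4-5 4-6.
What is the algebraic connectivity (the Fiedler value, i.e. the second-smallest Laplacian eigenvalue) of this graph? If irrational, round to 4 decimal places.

2.3820

Reading degrees in the order [1, 2, 3, 4, 5, 6] gives [3, 3, 5, 3, 3, 3]; set D = diag(3, 3, 5, 3, 3, 3) and form L = D - A. The sorted Laplacian eigenvalues are [0, 2.3820, 2.3820, 4.6180, 4.6180, 6]; the algebraic connectivity is the second entry, 2.3820. By the matrix-tree theorem the graph has (1/6) * product of the nonzero eigenvalues = 121 spanning trees. There is one zero in the spectrum, matching the 1 component.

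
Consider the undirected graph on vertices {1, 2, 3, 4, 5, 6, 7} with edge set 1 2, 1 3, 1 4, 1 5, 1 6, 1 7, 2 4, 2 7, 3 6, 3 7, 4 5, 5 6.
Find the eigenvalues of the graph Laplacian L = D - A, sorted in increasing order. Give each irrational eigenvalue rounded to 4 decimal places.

[0, 2, 2, 4, 4, 5, 7]

Reading degrees in the order [1, 2, 3, 4, 5, 6, 7] gives [6, 3, 3, 3, 3, 3, 3]; set D = diag(6, 3, 3, 3, 3, 3, 3) and form L = D - A. Since every row of L sums to 0, the all-ones vector is in the kernel and 0 is an eigenvalue.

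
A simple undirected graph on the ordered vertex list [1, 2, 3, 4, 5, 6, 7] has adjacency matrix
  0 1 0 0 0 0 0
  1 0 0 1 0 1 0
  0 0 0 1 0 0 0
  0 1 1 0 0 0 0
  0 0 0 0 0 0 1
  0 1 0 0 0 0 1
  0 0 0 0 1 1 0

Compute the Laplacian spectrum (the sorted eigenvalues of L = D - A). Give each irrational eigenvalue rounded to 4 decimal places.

Reading degrees in the order [1, 2, 3, 4, 5, 6, 7] gives [1, 3, 1, 2, 1, 2, 2]; set D = diag(1, 3, 1, 2, 1, 2, 2) and form L = D - A. The multiplicity of 0 as a Laplacian eigenvalue equals the number of connected components. The single zero eigenvalue shows the graph is connected. There is one zero in the spectrum, matching the 1 component.

[0, 0.2603, 0.6262, 1.4055, 2.2742, 3.0996, 4.3342]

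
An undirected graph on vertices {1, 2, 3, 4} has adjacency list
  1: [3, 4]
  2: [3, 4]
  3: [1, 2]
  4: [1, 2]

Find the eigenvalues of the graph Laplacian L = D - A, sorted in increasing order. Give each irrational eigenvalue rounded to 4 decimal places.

With the vertex order [1, 2, 3, 4], the degrees are [2, 2, 2, 2], giving D = diag(2, 2, 2, 2) and L = D - A. L is symmetric positive semidefinite, so every eigenvalue is real and nonnegative. The largest eigenvalue, 4, is at most the vertex count 4.

[0, 2, 2, 4]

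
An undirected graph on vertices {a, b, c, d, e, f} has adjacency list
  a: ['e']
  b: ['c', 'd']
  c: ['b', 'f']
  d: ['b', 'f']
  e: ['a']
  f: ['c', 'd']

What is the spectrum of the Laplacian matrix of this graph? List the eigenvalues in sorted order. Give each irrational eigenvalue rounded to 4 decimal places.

Reading degrees in the order [a, b, c, d, e, f] gives [1, 2, 2, 2, 1, 2]; set D = diag(1, 2, 2, 2, 1, 2) and form L = D - A. Diagonalising L (or applying a numerical eigensolver to the 6x6 matrix) gives the spectrum above. The 2 zero eigenvalues correspond to the 2 connected components. The largest eigenvalue, 4, is at most the vertex count 6.

[0, 0, 2, 2, 2, 4]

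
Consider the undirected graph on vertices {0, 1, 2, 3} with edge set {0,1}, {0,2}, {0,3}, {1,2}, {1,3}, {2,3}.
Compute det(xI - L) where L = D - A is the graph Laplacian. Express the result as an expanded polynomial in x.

With the vertex order [0, 1, 2, 3], the degrees are [3, 3, 3, 3], giving D = diag(3, 3, 3, 3) and L = D - A. Computing det(xI - L) by cofactor expansion (or equivalently via sum-over-permutations) gives x^4 - 12x^3 + 48x^2 - 64x. The coefficient of x^3 equals -trace(L) = -12, matching the sum of degrees. The eigenvalues sum to 12, which equals trace(L) = 2|E|.

x^4 - 12x^3 + 48x^2 - 64x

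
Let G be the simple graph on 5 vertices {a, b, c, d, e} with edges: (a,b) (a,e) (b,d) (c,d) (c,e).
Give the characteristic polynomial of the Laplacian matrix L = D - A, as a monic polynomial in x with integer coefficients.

Reading degrees in the order [a, b, c, d, e] gives [2, 2, 2, 2, 2]; set D = diag(2, 2, 2, 2, 2) and form L = D - A. Computing det(xI - L) by cofactor expansion (or equivalently via sum-over-permutations) gives x^5 - 10x^4 + 35x^3 - 50x^2 + 25x. The constant term is 0 because L is singular (the all-ones vector lies in its kernel). By the matrix-tree theorem the graph has (1/5) * product of the nonzero eigenvalues = 5 spanning trees.

x^5 - 10x^4 + 35x^3 - 50x^2 + 25x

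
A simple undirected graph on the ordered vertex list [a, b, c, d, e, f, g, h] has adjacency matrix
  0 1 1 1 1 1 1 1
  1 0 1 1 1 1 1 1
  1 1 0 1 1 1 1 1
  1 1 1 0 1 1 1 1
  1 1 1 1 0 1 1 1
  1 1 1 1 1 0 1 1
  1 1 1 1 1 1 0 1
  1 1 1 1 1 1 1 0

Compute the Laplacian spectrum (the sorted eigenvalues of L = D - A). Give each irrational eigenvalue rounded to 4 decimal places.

[0, 8, 8, 8, 8, 8, 8, 8]

With the vertex order [a, b, c, d, e, f, g, h], the degrees are [7, 7, 7, 7, 7, 7, 7, 7], giving D = diag(7, 7, 7, 7, 7, 7, 7, 7) and L = D - A. Since every row of L sums to 0, the all-ones vector is in the kernel and 0 is an eigenvalue. By the matrix-tree theorem the graph has (1/8) * product of the nonzero eigenvalues = 262144 spanning trees. The largest eigenvalue, 8, is at most the vertex count 8.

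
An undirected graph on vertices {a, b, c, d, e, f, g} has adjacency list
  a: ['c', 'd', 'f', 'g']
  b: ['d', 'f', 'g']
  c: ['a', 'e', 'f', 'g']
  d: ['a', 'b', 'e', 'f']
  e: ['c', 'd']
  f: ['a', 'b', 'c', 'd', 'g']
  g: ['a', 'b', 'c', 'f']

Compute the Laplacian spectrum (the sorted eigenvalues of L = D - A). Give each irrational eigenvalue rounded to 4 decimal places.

With the vertex order [a, b, c, d, e, f, g], the degrees are [4, 3, 4, 4, 2, 5, 4], giving D = diag(4, 3, 4, 4, 2, 5, 4) and L = D - A. Diagonalising L (or applying a numerical eigensolver to the 7x7 matrix) gives the spectrum above. The single zero eigenvalue shows the graph is connected. The eigenvalues sum to 26, which equals trace(L) = 2|E|. The largest eigenvalue, 6.2699, is at most the vertex count 7.

[0, 1.8175, 2.9118, 3.9194, 5.2704, 5.8110, 6.2699]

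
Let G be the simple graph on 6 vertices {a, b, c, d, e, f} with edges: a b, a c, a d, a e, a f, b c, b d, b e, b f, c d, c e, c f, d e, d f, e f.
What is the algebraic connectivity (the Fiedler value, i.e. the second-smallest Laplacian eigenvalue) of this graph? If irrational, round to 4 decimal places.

6

With the vertex order [a, b, c, d, e, f], the degrees are [5, 5, 5, 5, 5, 5], giving D = diag(5, 5, 5, 5, 5, 5) and L = D - A. The smallest Laplacian eigenvalue is always 0. The next one, lambda_2 = 6, measures how hard the graph is to disconnect: larger values mean better connectivity. There is one zero in the spectrum, matching the 1 component. The eigenvalues sum to 30, which equals trace(L) = 2|E|.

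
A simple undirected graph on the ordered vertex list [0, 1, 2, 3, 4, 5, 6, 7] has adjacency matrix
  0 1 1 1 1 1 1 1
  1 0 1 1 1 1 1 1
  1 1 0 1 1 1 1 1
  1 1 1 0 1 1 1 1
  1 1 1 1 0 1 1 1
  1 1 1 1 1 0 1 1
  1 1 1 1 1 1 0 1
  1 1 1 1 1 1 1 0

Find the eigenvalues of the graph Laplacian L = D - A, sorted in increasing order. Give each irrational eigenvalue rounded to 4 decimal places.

Each diagonal entry of L is the vertex degree and each off-diagonal entry is -1 where an edge is present, 0 otherwise; in the order [0, 1, 2, 3, 4, 5, 6, 7] the diagonal is [7, 7, 7, 7, 7, 7, 7, 7]. Diagonalising L (or applying a numerical eigensolver to the 8x8 matrix) gives the spectrum above. There is one zero in the spectrum, matching the 1 component.

[0, 8, 8, 8, 8, 8, 8, 8]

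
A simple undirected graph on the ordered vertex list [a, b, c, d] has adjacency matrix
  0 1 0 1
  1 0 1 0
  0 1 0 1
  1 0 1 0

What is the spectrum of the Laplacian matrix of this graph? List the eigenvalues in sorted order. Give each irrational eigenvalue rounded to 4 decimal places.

Reading degrees in the order [a, b, c, d] gives [2, 2, 2, 2]; set D = diag(2, 2, 2, 2) and form L = D - A. The multiplicity of 0 as a Laplacian eigenvalue equals the number of connected components. By the matrix-tree theorem the graph has (1/4) * product of the nonzero eigenvalues = 4 spanning trees.

[0, 2, 2, 4]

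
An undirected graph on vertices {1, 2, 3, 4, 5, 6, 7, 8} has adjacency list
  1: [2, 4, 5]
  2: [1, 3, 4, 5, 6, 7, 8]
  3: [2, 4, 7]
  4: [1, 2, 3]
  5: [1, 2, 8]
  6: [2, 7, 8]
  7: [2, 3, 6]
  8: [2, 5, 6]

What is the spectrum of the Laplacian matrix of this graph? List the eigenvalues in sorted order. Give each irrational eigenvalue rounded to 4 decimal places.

[0, 1.7530, 1.7530, 3.4450, 3.4450, 4.8019, 4.8019, 8]

Each diagonal entry of L is the vertex degree and each off-diagonal entry is -1 where an edge is present, 0 otherwise; in the order [1, 2, 3, 4, 5, 6, 7, 8] the diagonal is [3, 7, 3, 3, 3, 3, 3, 3]. Since every row of L sums to 0, the all-ones vector is in the kernel and 0 is an eigenvalue. By the matrix-tree theorem the graph has (1/8) * product of the nonzero eigenvalues = 841 spanning trees.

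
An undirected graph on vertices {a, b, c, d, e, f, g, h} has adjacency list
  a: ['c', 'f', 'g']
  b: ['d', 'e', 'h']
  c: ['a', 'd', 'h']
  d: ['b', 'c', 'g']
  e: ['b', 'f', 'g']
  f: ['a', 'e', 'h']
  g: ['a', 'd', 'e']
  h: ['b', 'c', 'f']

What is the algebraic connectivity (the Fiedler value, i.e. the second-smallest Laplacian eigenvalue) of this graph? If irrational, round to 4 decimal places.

With the vertex order [a, b, c, d, e, f, g, h], the degrees are [3, 3, 3, 3, 3, 3, 3, 3], giving D = diag(3, 3, 3, 3, 3, 3, 3, 3) and L = D - A. The smallest Laplacian eigenvalue is always 0. The next one, lambda_2 = 2, measures how hard the graph is to disconnect: larger values mean better connectivity. The largest eigenvalue, 6, is at most the vertex count 8.

2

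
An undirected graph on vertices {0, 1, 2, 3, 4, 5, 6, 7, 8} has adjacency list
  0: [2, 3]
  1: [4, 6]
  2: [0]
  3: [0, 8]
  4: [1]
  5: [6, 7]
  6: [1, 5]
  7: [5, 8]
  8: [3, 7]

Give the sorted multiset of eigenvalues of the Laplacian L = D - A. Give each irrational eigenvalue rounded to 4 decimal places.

Reading degrees in the order [0, 1, 2, 3, 4, 5, 6, 7, 8] gives [2, 2, 1, 2, 1, 2, 2, 2, 2]; set D = diag(2, 2, 1, 2, 1, 2, 2, 2, 2) and form L = D - A. Diagonalising L (or applying a numerical eigensolver to the 9x9 matrix) gives the spectrum above. The eigenvalues sum to 16, which equals trace(L) = 2|E|.

[0, 0.1206, 0.4679, 1, 1.6527, 2.3473, 3, 3.5321, 3.8794]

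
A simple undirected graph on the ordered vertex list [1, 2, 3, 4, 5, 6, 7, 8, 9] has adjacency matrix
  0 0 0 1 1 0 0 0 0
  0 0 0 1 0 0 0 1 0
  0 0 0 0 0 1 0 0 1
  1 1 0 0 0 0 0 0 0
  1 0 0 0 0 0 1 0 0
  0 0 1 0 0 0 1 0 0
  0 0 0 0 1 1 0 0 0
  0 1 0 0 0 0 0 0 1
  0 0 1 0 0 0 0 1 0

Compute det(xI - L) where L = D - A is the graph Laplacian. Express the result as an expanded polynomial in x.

x^9 - 18x^8 + 135x^7 - 546x^6 + 1287x^5 - 1782x^4 + 1386x^3 - 540x^2 + 81x

Reading degrees in the order [1, 2, 3, 4, 5, 6, 7, 8, 9] gives [2, 2, 2, 2, 2, 2, 2, 2, 2]; set D = diag(2, 2, 2, 2, 2, 2, 2, 2, 2) and form L = D - A. L has integer entries, so p(x) = det(xI - L) has integer coefficients. Expanding the determinant yields x^9 - 18x^8 + 135x^7 - 546x^6 + 1287x^5 - 1782x^4 + 1386x^3 - 540x^2 + 81x. Since p(0) = det(-L) = 0, x divides p(x). By the matrix-tree theorem the graph has (1/9) * product of the nonzero eigenvalues = 9 spanning trees. The eigenvalues sum to 18, which equals trace(L) = 2|E|.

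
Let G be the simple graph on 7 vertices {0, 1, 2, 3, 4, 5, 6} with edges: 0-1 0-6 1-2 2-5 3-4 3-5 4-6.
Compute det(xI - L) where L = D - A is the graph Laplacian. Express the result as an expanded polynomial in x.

Reading degrees in the order [0, 1, 2, 3, 4, 5, 6] gives [2, 2, 2, 2, 2, 2, 2]; set D = diag(2, 2, 2, 2, 2, 2, 2) and form L = D - A. Computing det(xI - L) by cofactor expansion (or equivalently via sum-over-permutations) gives x^7 - 14x^6 + 77x^5 - 210x^4 + 294x^3 - 196x^2 + 49x. The constant term is 0 because L is singular (the all-ones vector lies in its kernel). The largest eigenvalue, 3.8019, is at most the vertex count 7. There is one zero in the spectrum, matching the 1 component.

x^7 - 14x^6 + 77x^5 - 210x^4 + 294x^3 - 196x^2 + 49x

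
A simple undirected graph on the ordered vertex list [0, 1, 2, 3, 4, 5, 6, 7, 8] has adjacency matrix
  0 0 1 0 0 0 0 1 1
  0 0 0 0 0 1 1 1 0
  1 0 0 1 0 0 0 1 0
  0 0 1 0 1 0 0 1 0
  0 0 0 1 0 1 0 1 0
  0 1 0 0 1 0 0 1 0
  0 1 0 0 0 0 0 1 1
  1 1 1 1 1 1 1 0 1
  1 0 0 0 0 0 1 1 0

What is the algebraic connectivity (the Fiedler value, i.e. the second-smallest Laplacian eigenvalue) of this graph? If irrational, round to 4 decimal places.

Each diagonal entry of L is the vertex degree and each off-diagonal entry is -1 where an edge is present, 0 otherwise; in the order [0, 1, 2, 3, 4, 5, 6, 7, 8] the diagonal is [3, 3, 3, 3, 3, 3, 3, 8, 3]. The sorted Laplacian eigenvalues are [0, 1.5858, 1.5858, 3, 3, 4.4142, 4.4142, 5, 9]; the algebraic connectivity is the second entry, 1.5858. The largest eigenvalue, 9, is at most the vertex count 9.

1.5858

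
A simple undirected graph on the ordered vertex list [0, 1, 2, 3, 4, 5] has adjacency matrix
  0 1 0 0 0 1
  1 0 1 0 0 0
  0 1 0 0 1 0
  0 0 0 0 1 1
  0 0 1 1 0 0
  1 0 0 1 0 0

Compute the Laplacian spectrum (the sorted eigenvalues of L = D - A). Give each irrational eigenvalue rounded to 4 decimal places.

[0, 1, 1, 3, 3, 4]

Each diagonal entry of L is the vertex degree and each off-diagonal entry is -1 where an edge is present, 0 otherwise; in the order [0, 1, 2, 3, 4, 5] the diagonal is [2, 2, 2, 2, 2, 2]. Since every row of L sums to 0, the all-ones vector is in the kernel and 0 is an eigenvalue. The single zero eigenvalue shows the graph is connected. By the matrix-tree theorem the graph has (1/6) * product of the nonzero eigenvalues = 6 spanning trees.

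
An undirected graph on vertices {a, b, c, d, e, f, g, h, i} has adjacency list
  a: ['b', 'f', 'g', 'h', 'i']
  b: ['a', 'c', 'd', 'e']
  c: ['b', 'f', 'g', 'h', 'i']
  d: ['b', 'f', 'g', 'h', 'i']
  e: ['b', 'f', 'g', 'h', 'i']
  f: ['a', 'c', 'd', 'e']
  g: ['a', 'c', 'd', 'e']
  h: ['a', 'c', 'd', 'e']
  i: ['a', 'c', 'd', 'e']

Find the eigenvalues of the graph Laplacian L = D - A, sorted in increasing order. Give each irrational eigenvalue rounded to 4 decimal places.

[0, 4, 4, 4, 4, 5, 5, 5, 9]

Each diagonal entry of L is the vertex degree and each off-diagonal entry is -1 where an edge is present, 0 otherwise; in the order [a, b, c, d, e, f, g, h, i] the diagonal is [5, 4, 5, 5, 5, 4, 4, 4, 4]. The multiplicity of 0 as a Laplacian eigenvalue equals the number of connected components. The single zero eigenvalue shows the graph is connected. The largest eigenvalue, 9, is at most the vertex count 9.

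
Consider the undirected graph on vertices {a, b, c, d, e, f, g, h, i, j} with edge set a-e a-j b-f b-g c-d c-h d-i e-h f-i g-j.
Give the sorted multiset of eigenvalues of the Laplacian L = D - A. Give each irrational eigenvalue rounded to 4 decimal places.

With the vertex order [a, b, c, d, e, f, g, h, i, j], the degrees are [2, 2, 2, 2, 2, 2, 2, 2, 2, 2], giving D = diag(2, 2, 2, 2, 2, 2, 2, 2, 2, 2) and L = D - A. The multiplicity of 0 as a Laplacian eigenvalue equals the number of connected components. The single zero eigenvalue shows the graph is connected.

[0, 0.3820, 0.3820, 1.3820, 1.3820, 2.6180, 2.6180, 3.6180, 3.6180, 4]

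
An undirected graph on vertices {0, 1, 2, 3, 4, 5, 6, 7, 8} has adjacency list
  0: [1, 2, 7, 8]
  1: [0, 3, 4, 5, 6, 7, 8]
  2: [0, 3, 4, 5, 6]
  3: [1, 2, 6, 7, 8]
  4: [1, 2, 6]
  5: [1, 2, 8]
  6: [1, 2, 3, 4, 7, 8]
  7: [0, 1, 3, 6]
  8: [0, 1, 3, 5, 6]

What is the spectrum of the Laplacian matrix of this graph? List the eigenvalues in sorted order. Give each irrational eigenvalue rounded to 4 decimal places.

[0, 2.6864, 2.7898, 4.1640, 4.7393, 5, 6.6636, 7.4860, 8.4709]

With the vertex order [0, 1, 2, 3, 4, 5, 6, 7, 8], the degrees are [4, 7, 5, 5, 3, 3, 6, 4, 5], giving D = diag(4, 7, 5, 5, 3, 3, 6, 4, 5) and L = D - A. The multiplicity of 0 as a Laplacian eigenvalue equals the number of connected components. The largest eigenvalue, 8.4709, is at most the vertex count 9. The eigenvalues sum to 42, which equals trace(L) = 2|E|.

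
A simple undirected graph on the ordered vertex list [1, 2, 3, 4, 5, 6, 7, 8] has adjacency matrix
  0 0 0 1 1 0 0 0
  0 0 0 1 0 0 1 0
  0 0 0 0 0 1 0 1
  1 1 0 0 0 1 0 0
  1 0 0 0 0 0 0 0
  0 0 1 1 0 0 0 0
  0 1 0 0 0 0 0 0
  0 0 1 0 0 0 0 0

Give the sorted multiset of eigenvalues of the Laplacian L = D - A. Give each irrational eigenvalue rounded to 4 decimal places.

[0, 0.2434, 0.3820, 1.1798, 2, 2.6180, 3.1386, 4.4383]

Reading degrees in the order [1, 2, 3, 4, 5, 6, 7, 8] gives [2, 2, 2, 3, 1, 2, 1, 1]; set D = diag(2, 2, 2, 3, 1, 2, 1, 1) and form L = D - A. L is symmetric positive semidefinite, so every eigenvalue is real and nonnegative.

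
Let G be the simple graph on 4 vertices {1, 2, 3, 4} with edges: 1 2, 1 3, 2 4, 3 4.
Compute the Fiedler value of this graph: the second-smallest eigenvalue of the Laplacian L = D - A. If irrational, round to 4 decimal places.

Each diagonal entry of L is the vertex degree and each off-diagonal entry is -1 where an edge is present, 0 otherwise; in the order [1, 2, 3, 4] the diagonal is [2, 2, 2, 2]. Computing the eigenvalues of L and sorting gives [0, 2, 2, 4]. The Fiedler value lambda_2 = 2 is strictly positive, so the graph is connected. There is one zero in the spectrum, matching the 1 component.

2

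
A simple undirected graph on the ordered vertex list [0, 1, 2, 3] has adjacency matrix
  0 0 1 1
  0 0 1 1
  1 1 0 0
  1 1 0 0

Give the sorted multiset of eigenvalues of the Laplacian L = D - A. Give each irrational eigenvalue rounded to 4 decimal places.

With the vertex order [0, 1, 2, 3], the degrees are [2, 2, 2, 2], giving D = diag(2, 2, 2, 2) and L = D - A. Diagonalising L (or applying a numerical eigensolver to the 4x4 matrix) gives the spectrum above. By the matrix-tree theorem the graph has (1/4) * product of the nonzero eigenvalues = 4 spanning trees.

[0, 2, 2, 4]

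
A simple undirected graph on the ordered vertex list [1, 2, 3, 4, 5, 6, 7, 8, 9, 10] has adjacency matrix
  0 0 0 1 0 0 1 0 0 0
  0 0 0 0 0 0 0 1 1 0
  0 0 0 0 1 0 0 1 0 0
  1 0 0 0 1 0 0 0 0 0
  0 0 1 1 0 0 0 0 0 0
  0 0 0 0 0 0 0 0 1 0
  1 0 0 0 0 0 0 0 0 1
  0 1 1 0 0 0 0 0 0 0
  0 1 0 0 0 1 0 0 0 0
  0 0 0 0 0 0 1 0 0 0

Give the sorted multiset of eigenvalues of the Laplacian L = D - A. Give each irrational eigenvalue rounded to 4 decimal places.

With the vertex order [1, 2, 3, 4, 5, 6, 7, 8, 9, 10], the degrees are [2, 2, 2, 2, 2, 1, 2, 2, 2, 1], giving D = diag(2, 2, 2, 2, 2, 1, 2, 2, 2, 1) and L = D - A. L is symmetric positive semidefinite, so every eigenvalue is real and nonnegative. The eigenvalues sum to 18, which equals trace(L) = 2|E|. By the matrix-tree theorem the graph has (1/10) * product of the nonzero eigenvalues = 1 spanning tree.

[0, 0.0979, 0.3820, 0.8244, 1.3820, 2, 2.6180, 3.1756, 3.6180, 3.9021]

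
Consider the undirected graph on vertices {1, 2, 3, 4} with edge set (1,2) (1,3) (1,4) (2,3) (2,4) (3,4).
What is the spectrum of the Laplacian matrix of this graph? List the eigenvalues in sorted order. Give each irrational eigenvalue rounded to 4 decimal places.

[0, 4, 4, 4]

With the vertex order [1, 2, 3, 4], the degrees are [3, 3, 3, 3], giving D = diag(3, 3, 3, 3) and L = D - A. Diagonalising L (or applying a numerical eigensolver to the 4x4 matrix) gives the spectrum above. The single zero eigenvalue shows the graph is connected. The largest eigenvalue, 4, is at most the vertex count 4. By the matrix-tree theorem the graph has (1/4) * product of the nonzero eigenvalues = 16 spanning trees.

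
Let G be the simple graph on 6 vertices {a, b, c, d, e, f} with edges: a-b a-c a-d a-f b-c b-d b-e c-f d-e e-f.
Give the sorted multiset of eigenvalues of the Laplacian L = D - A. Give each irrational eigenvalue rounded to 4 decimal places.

[0, 2.2679, 3, 4, 5, 5.7321]

Reading degrees in the order [a, b, c, d, e, f] gives [4, 4, 3, 3, 3, 3]; set D = diag(4, 4, 3, 3, 3, 3) and form L = D - A. Since every row of L sums to 0, the all-ones vector is in the kernel and 0 is an eigenvalue. The eigenvalues sum to 20, which equals trace(L) = 2|E|.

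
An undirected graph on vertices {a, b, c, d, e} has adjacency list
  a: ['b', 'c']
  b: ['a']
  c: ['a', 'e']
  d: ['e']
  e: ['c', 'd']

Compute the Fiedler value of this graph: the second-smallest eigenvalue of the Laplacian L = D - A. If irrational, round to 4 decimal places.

0.3820

With the vertex order [a, b, c, d, e], the degrees are [2, 1, 2, 1, 2], giving D = diag(2, 1, 2, 1, 2) and L = D - A. The sorted Laplacian eigenvalues are [0, 0.3820, 1.3820, 2.6180, 3.6180]; the algebraic connectivity is the second entry, 0.3820. The eigenvalues sum to 8, which equals trace(L) = 2|E|. The largest eigenvalue, 3.6180, is at most the vertex count 5.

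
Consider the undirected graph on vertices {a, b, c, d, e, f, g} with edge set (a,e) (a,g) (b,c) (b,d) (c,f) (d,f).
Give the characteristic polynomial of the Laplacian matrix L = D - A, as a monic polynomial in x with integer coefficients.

x^7 - 12x^6 + 55x^5 - 120x^4 + 124x^3 - 48x^2

With the vertex order [a, b, c, d, e, f, g], the degrees are [2, 2, 2, 2, 1, 2, 1], giving D = diag(2, 2, 2, 2, 1, 2, 1) and L = D - A. L has integer entries, so p(x) = det(xI - L) has integer coefficients. Expanding the determinant yields x^7 - 12x^6 + 55x^5 - 120x^4 + 124x^3 - 48x^2. The constant term is 0 because L is singular (the all-ones vector lies in its kernel).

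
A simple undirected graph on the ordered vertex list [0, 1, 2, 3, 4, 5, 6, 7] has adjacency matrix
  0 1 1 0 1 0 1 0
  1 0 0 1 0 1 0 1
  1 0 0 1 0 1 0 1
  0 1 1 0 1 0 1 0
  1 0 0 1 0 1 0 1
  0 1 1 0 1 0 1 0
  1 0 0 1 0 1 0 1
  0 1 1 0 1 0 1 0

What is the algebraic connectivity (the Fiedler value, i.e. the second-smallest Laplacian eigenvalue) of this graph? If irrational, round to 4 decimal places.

4

With the vertex order [0, 1, 2, 3, 4, 5, 6, 7], the degrees are [4, 4, 4, 4, 4, 4, 4, 4], giving D = diag(4, 4, 4, 4, 4, 4, 4, 4) and L = D - A. The sorted Laplacian eigenvalues are [0, 4, 4, 4, 4, 4, 4, 8]; the algebraic connectivity is the second entry, 4. The eigenvalues sum to 32, which equals trace(L) = 2|E|.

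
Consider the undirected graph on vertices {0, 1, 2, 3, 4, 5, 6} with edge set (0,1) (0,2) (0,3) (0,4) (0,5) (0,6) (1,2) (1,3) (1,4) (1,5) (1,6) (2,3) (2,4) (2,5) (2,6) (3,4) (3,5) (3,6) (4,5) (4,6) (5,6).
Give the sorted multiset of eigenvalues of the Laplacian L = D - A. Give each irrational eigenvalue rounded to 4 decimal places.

[0, 7, 7, 7, 7, 7, 7]

Reading degrees in the order [0, 1, 2, 3, 4, 5, 6] gives [6, 6, 6, 6, 6, 6, 6]; set D = diag(6, 6, 6, 6, 6, 6, 6) and form L = D - A. Diagonalising L (or applying a numerical eigensolver to the 7x7 matrix) gives the spectrum above. The single zero eigenvalue shows the graph is connected.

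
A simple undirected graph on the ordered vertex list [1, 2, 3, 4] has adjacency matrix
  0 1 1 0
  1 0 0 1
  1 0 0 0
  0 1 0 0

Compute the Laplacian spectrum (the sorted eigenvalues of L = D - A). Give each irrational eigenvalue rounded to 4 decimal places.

Each diagonal entry of L is the vertex degree and each off-diagonal entry is -1 where an edge is present, 0 otherwise; in the order [1, 2, 3, 4] the diagonal is [2, 2, 1, 1]. Diagonalising L (or applying a numerical eigensolver to the 4x4 matrix) gives the spectrum above. The single zero eigenvalue shows the graph is connected. The largest eigenvalue, 3.4142, is at most the vertex count 4. The eigenvalues sum to 6, which equals trace(L) = 2|E|.

[0, 0.5858, 2, 3.4142]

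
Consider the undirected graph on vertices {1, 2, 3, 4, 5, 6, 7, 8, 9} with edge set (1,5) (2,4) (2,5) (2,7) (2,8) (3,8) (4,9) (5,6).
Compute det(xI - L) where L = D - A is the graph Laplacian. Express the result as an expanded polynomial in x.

Reading degrees in the order [1, 2, 3, 4, 5, 6, 7, 8, 9] gives [1, 4, 1, 2, 3, 1, 1, 2, 1]; set D = diag(1, 4, 1, 2, 3, 1, 1, 2, 1) and form L = D - A. Computing det(xI - L) by cofactor expansion (or equivalently via sum-over-permutations) gives x^9 - 16x^8 + 101x^7 - 326x^6 + 582x^5 - 582x^4 + 317x^3 - 86x^2 + 9x. The constant term is 0 because L is singular (the all-ones vector lies in its kernel). The largest eigenvalue, 5.3818, is at most the vertex count 9. The eigenvalues sum to 16, which equals trace(L) = 2|E|.

x^9 - 16x^8 + 101x^7 - 326x^6 + 582x^5 - 582x^4 + 317x^3 - 86x^2 + 9x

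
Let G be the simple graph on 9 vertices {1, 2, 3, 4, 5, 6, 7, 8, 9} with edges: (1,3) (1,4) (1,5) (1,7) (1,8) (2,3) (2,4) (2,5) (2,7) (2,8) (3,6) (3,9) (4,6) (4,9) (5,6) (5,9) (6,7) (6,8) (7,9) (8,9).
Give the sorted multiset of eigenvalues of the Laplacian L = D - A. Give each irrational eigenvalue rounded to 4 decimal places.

[0, 4, 4, 4, 4, 5, 5, 5, 9]

With the vertex order [1, 2, 3, 4, 5, 6, 7, 8, 9], the degrees are [5, 5, 4, 4, 4, 5, 4, 4, 5], giving D = diag(5, 5, 4, 4, 4, 5, 4, 4, 5) and L = D - A. The multiplicity of 0 as a Laplacian eigenvalue equals the number of connected components. The single zero eigenvalue shows the graph is connected. The largest eigenvalue, 9, is at most the vertex count 9.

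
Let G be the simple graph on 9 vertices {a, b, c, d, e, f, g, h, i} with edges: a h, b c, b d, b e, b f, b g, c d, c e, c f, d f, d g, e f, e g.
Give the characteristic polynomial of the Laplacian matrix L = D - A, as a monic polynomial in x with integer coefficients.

With the vertex order [a, b, c, d, e, f, g, h, i], the degrees are [1, 5, 4, 4, 4, 4, 3, 1, 0], giving D = diag(1, 5, 4, 4, 4, 4, 3, 1, 0) and L = D - A. L has integer entries, so p(x) = det(xI - L) has integer coefficients. Expanding the determinant yields x^9 - 26x^8 + 275x^7 - 1510x^6 + 4524x^5 - 6984x^4 + 4320x^3. The constant term is 0 because L is singular (the all-ones vector lies in its kernel). The largest eigenvalue, 6, is at most the vertex count 9.

x^9 - 26x^8 + 275x^7 - 1510x^6 + 4524x^5 - 6984x^4 + 4320x^3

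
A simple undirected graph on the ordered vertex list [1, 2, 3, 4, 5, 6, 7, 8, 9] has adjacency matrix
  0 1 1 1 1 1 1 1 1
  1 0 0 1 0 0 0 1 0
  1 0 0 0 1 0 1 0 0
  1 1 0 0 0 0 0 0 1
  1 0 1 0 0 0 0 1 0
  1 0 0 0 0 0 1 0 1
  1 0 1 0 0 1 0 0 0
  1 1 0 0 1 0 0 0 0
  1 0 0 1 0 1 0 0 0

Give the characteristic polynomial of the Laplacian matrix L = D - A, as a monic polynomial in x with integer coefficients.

With the vertex order [1, 2, 3, 4, 5, 6, 7, 8, 9], the degrees are [8, 3, 3, 3, 3, 3, 3, 3, 3], giving D = diag(8, 3, 3, 3, 3, 3, 3, 3, 3) and L = D - A. Computing det(xI - L) by cofactor expansion (or equivalently via sum-over-permutations) gives x^9 - 32x^8 + 428x^7 - 3136x^6 + 13786x^5 - 37232x^4 + 60276x^3 - 53424x^2 + 19845x. The constant term is 0 because L is singular (the all-ones vector lies in its kernel). The eigenvalues sum to 32, which equals trace(L) = 2|E|.

x^9 - 32x^8 + 428x^7 - 3136x^6 + 13786x^5 - 37232x^4 + 60276x^3 - 53424x^2 + 19845x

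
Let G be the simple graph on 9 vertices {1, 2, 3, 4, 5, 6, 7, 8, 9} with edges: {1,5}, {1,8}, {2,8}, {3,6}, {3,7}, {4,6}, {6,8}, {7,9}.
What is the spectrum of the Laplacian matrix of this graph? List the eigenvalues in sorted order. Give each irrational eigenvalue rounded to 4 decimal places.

Each diagonal entry of L is the vertex degree and each off-diagonal entry is -1 where an edge is present, 0 otherwise; in the order [1, 2, 3, 4, 5, 6, 7, 8, 9] the diagonal is [2, 1, 2, 1, 1, 3, 2, 3, 1]. Since every row of L sums to 0, the all-ones vector is in the kernel and 0 is an eigenvalue. There is one zero in the spectrum, matching the 1 component. The eigenvalues sum to 16, which equals trace(L) = 2|E|.

[0, 0.1862, 0.4822, 0.7043, 1.4073, 2.1338, 2.8532, 3.5372, 4.6958]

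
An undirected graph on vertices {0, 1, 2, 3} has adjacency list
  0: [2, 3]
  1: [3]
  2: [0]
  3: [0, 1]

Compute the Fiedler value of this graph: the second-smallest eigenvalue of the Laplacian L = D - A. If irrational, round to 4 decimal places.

Each diagonal entry of L is the vertex degree and each off-diagonal entry is -1 where an edge is present, 0 otherwise; in the order [0, 1, 2, 3] the diagonal is [2, 1, 1, 2]. The sorted Laplacian eigenvalues are [0, 0.5858, 2, 3.4142]; the algebraic connectivity is the second entry, 0.5858. By the matrix-tree theorem the graph has (1/4) * product of the nonzero eigenvalues = 1 spanning tree.

0.5858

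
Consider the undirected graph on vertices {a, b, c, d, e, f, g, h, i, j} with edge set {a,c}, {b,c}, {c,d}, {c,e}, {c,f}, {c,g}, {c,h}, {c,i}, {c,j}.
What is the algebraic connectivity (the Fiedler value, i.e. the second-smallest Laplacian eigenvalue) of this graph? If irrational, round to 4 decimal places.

1

With the vertex order [a, b, c, d, e, f, g, h, i, j], the degrees are [1, 1, 9, 1, 1, 1, 1, 1, 1, 1], giving D = diag(1, 1, 9, 1, 1, 1, 1, 1, 1, 1) and L = D - A. The smallest Laplacian eigenvalue is always 0. The next one, lambda_2 = 1, measures how hard the graph is to disconnect: larger values mean better connectivity. There is one zero in the spectrum, matching the 1 component.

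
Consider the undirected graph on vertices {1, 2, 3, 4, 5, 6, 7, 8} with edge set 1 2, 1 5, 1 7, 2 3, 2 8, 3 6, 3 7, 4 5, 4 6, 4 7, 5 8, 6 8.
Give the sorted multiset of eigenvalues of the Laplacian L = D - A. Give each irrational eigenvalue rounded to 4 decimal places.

[0, 2, 2, 2, 4, 4, 4, 6]

Each diagonal entry of L is the vertex degree and each off-diagonal entry is -1 where an edge is present, 0 otherwise; in the order [1, 2, 3, 4, 5, 6, 7, 8] the diagonal is [3, 3, 3, 3, 3, 3, 3, 3]. Since every row of L sums to 0, the all-ones vector is in the kernel and 0 is an eigenvalue.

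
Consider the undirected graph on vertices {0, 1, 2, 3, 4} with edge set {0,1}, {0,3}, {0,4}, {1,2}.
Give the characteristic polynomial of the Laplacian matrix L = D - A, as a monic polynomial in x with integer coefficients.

x^5 - 8x^4 + 20x^3 - 18x^2 + 5x

Each diagonal entry of L is the vertex degree and each off-diagonal entry is -1 where an edge is present, 0 otherwise; in the order [0, 1, 2, 3, 4] the diagonal is [3, 2, 1, 1, 1]. L has integer entries, so p(x) = det(xI - L) has integer coefficients. Expanding the determinant yields x^5 - 8x^4 + 20x^3 - 18x^2 + 5x. The constant term is 0 because L is singular (the all-ones vector lies in its kernel). The eigenvalues sum to 8, which equals trace(L) = 2|E|. By the matrix-tree theorem the graph has (1/5) * product of the nonzero eigenvalues = 1 spanning tree.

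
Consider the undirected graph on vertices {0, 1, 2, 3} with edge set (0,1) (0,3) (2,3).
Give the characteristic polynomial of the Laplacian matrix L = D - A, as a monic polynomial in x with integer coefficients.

Reading degrees in the order [0, 1, 2, 3] gives [2, 1, 1, 2]; set D = diag(2, 1, 1, 2) and form L = D - A. Computing det(xI - L) by cofactor expansion (or equivalently via sum-over-permutations) gives x^4 - 6x^3 + 10x^2 - 4x. The coefficient of x^3 equals -trace(L) = -6, matching the sum of degrees. The eigenvalues sum to 6, which equals trace(L) = 2|E|. By the matrix-tree theorem the graph has (1/4) * product of the nonzero eigenvalues = 1 spanning tree.

x^4 - 6x^3 + 10x^2 - 4x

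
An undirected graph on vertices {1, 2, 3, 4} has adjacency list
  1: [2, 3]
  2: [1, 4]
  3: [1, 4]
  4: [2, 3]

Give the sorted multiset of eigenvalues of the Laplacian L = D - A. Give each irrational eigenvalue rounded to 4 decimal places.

[0, 2, 2, 4]

Reading degrees in the order [1, 2, 3, 4] gives [2, 2, 2, 2]; set D = diag(2, 2, 2, 2) and form L = D - A. The multiplicity of 0 as a Laplacian eigenvalue equals the number of connected components. The single zero eigenvalue shows the graph is connected. There is one zero in the spectrum, matching the 1 component.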